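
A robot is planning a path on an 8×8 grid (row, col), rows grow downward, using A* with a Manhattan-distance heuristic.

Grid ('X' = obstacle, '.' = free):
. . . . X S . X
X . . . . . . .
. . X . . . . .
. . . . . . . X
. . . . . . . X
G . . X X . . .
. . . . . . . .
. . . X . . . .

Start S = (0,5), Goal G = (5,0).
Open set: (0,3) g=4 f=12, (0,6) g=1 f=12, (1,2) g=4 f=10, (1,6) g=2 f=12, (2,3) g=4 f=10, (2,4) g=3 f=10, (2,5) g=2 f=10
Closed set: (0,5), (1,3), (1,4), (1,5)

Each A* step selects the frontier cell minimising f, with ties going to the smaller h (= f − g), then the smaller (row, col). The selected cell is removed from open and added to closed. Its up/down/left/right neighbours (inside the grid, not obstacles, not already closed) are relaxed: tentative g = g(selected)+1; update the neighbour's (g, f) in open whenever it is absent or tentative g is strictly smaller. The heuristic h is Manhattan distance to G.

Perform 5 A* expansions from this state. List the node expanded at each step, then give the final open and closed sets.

step 1: expand (1,2) (f=10, h=6) → closed; open now [(0,2) g=5 f=12, (0,3) g=4 f=12, (0,6) g=1 f=12, (1,1) g=5 f=10, (1,6) g=2 f=12, (2,3) g=4 f=10, (2,4) g=3 f=10, (2,5) g=2 f=10]
step 2: expand (1,1) (f=10, h=5) → closed; open now [(0,1) g=6 f=12, (0,2) g=5 f=12, (0,3) g=4 f=12, (0,6) g=1 f=12, (1,6) g=2 f=12, (2,1) g=6 f=10, (2,3) g=4 f=10, (2,4) g=3 f=10, (2,5) g=2 f=10]
step 3: expand (2,1) (f=10, h=4) → closed; open now [(0,1) g=6 f=12, (0,2) g=5 f=12, (0,3) g=4 f=12, (0,6) g=1 f=12, (1,6) g=2 f=12, (2,0) g=7 f=10, (2,3) g=4 f=10, (2,4) g=3 f=10, (2,5) g=2 f=10, (3,1) g=7 f=10]
step 4: expand (2,0) (f=10, h=3) → closed; open now [(0,1) g=6 f=12, (0,2) g=5 f=12, (0,3) g=4 f=12, (0,6) g=1 f=12, (1,6) g=2 f=12, (2,3) g=4 f=10, (2,4) g=3 f=10, (2,5) g=2 f=10, (3,0) g=8 f=10, (3,1) g=7 f=10]
step 5: expand (3,0) (f=10, h=2) → closed; open now [(0,1) g=6 f=12, (0,2) g=5 f=12, (0,3) g=4 f=12, (0,6) g=1 f=12, (1,6) g=2 f=12, (2,3) g=4 f=10, (2,4) g=3 f=10, (2,5) g=2 f=10, (3,1) g=7 f=10, (4,0) g=9 f=10]

order=[(1,2) → (1,1) → (2,1) → (2,0) → (3,0)]; open=[(0,1) g=6 f=12, (0,2) g=5 f=12, (0,3) g=4 f=12, (0,6) g=1 f=12, (1,6) g=2 f=12, (2,3) g=4 f=10, (2,4) g=3 f=10, (2,5) g=2 f=10, (3,1) g=7 f=10, (4,0) g=9 f=10]; closed=[(0,5), (1,1), (1,2), (1,3), (1,4), (1,5), (2,0), (2,1), (3,0)]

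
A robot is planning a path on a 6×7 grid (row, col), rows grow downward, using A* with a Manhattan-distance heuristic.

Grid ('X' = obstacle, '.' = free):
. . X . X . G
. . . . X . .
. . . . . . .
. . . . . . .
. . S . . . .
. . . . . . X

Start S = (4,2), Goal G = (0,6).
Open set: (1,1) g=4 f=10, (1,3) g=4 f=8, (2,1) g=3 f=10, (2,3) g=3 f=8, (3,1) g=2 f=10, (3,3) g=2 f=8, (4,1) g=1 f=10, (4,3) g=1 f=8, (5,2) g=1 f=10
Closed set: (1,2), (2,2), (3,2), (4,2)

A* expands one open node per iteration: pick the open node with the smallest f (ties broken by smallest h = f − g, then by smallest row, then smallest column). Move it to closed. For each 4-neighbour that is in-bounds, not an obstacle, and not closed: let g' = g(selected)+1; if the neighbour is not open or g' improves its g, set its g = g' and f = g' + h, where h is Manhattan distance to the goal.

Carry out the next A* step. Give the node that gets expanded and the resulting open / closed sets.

expanded=(1,3); open=[(0,3) g=5 f=8, (1,1) g=4 f=10, (2,1) g=3 f=10, (2,3) g=3 f=8, (3,1) g=2 f=10, (3,3) g=2 f=8, (4,1) g=1 f=10, (4,3) g=1 f=8, (5,2) g=1 f=10]; closed=[(1,2), (1,3), (2,2), (3,2), (4,2)]

step 1: expand (1,3) (f=8, h=4) → closed; open now [(0,3) g=5 f=8, (1,1) g=4 f=10, (2,1) g=3 f=10, (2,3) g=3 f=8, (3,1) g=2 f=10, (3,3) g=2 f=8, (4,1) g=1 f=10, (4,3) g=1 f=8, (5,2) g=1 f=10]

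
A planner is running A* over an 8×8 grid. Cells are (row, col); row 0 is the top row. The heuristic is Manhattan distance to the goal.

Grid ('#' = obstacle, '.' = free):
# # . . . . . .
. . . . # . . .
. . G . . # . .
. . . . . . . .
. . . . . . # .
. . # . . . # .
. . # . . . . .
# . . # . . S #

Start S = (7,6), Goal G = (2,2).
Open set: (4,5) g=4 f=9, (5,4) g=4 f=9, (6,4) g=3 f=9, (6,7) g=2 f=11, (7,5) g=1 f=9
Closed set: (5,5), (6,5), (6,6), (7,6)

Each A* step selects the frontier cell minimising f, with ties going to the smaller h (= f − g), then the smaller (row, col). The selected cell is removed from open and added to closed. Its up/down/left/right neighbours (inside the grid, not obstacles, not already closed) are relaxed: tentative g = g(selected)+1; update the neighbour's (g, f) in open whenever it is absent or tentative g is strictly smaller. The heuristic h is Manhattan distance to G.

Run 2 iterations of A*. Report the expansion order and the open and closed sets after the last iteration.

step 1: expand (4,5) (f=9, h=5) → closed; open now [(3,5) g=5 f=9, (4,4) g=5 f=9, (5,4) g=4 f=9, (6,4) g=3 f=9, (6,7) g=2 f=11, (7,5) g=1 f=9]
step 2: expand (3,5) (f=9, h=4) → closed; open now [(3,4) g=6 f=9, (3,6) g=6 f=11, (4,4) g=5 f=9, (5,4) g=4 f=9, (6,4) g=3 f=9, (6,7) g=2 f=11, (7,5) g=1 f=9]

order=[(4,5) → (3,5)]; open=[(3,4) g=6 f=9, (3,6) g=6 f=11, (4,4) g=5 f=9, (5,4) g=4 f=9, (6,4) g=3 f=9, (6,7) g=2 f=11, (7,5) g=1 f=9]; closed=[(3,5), (4,5), (5,5), (6,5), (6,6), (7,6)]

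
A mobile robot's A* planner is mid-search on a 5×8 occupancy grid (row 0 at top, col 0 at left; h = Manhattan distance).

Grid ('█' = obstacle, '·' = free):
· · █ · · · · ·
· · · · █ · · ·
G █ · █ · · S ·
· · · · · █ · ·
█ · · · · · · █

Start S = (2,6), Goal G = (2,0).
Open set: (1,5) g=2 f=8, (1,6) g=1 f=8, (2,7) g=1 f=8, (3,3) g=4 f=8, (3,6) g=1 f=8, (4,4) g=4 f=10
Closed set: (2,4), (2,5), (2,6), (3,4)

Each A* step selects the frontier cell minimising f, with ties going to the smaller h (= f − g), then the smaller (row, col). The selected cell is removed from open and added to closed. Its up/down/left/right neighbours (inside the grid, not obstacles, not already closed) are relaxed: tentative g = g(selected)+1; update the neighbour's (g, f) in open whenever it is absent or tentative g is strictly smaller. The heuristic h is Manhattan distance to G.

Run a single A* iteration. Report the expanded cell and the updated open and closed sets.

step 1: expand (3,3) (f=8, h=4) → closed; open now [(1,5) g=2 f=8, (1,6) g=1 f=8, (2,7) g=1 f=8, (3,2) g=5 f=8, (3,6) g=1 f=8, (4,3) g=5 f=10, (4,4) g=4 f=10]

expanded=(3,3); open=[(1,5) g=2 f=8, (1,6) g=1 f=8, (2,7) g=1 f=8, (3,2) g=5 f=8, (3,6) g=1 f=8, (4,3) g=5 f=10, (4,4) g=4 f=10]; closed=[(2,4), (2,5), (2,6), (3,3), (3,4)]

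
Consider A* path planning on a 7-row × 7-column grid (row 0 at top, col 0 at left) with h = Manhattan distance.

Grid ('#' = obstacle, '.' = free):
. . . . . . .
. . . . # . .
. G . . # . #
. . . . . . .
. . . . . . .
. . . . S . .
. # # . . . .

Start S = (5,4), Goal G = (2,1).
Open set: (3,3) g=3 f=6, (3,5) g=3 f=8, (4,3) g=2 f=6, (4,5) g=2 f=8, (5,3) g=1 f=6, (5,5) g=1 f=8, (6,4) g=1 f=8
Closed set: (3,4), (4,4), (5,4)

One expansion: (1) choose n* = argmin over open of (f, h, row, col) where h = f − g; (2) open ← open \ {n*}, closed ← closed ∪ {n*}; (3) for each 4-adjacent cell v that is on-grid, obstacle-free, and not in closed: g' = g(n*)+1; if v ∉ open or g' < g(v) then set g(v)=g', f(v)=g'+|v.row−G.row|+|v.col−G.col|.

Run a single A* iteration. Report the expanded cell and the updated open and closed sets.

step 1: expand (3,3) (f=6, h=3) → closed; open now [(2,3) g=4 f=6, (3,2) g=4 f=6, (3,5) g=3 f=8, (4,3) g=2 f=6, (4,5) g=2 f=8, (5,3) g=1 f=6, (5,5) g=1 f=8, (6,4) g=1 f=8]

expanded=(3,3); open=[(2,3) g=4 f=6, (3,2) g=4 f=6, (3,5) g=3 f=8, (4,3) g=2 f=6, (4,5) g=2 f=8, (5,3) g=1 f=6, (5,5) g=1 f=8, (6,4) g=1 f=8]; closed=[(3,3), (3,4), (4,4), (5,4)]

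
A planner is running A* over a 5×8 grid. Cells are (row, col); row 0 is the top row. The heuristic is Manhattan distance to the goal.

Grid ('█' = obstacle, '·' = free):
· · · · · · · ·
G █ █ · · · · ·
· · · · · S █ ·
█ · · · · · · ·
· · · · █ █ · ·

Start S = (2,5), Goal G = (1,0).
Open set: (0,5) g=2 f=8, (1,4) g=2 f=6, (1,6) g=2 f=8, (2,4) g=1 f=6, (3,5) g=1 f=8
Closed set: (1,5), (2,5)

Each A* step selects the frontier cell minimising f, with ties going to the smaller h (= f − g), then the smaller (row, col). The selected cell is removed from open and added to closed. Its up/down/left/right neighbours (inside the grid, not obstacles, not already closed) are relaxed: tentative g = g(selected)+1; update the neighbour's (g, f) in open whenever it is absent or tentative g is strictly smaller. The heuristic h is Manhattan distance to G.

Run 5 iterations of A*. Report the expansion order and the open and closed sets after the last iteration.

order=[(1,4) → (1,3) → (2,4) → (2,3) → (2,2)]; open=[(0,3) g=4 f=8, (0,4) g=3 f=8, (0,5) g=2 f=8, (1,6) g=2 f=8, (2,1) g=4 f=6, (3,2) g=4 f=8, (3,3) g=3 f=8, (3,4) g=2 f=8, (3,5) g=1 f=8]; closed=[(1,3), (1,4), (1,5), (2,2), (2,3), (2,4), (2,5)]

step 1: expand (1,4) (f=6, h=4) → closed; open now [(0,4) g=3 f=8, (0,5) g=2 f=8, (1,3) g=3 f=6, (1,6) g=2 f=8, (2,4) g=1 f=6, (3,5) g=1 f=8]
step 2: expand (1,3) (f=6, h=3) → closed; open now [(0,3) g=4 f=8, (0,4) g=3 f=8, (0,5) g=2 f=8, (1,6) g=2 f=8, (2,3) g=4 f=8, (2,4) g=1 f=6, (3,5) g=1 f=8]
step 3: expand (2,4) (f=6, h=5) → closed; open now [(0,3) g=4 f=8, (0,4) g=3 f=8, (0,5) g=2 f=8, (1,6) g=2 f=8, (2,3) g=2 f=6, (3,4) g=2 f=8, (3,5) g=1 f=8]
step 4: expand (2,3) (f=6, h=4) → closed; open now [(0,3) g=4 f=8, (0,4) g=3 f=8, (0,5) g=2 f=8, (1,6) g=2 f=8, (2,2) g=3 f=6, (3,3) g=3 f=8, (3,4) g=2 f=8, (3,5) g=1 f=8]
step 5: expand (2,2) (f=6, h=3) → closed; open now [(0,3) g=4 f=8, (0,4) g=3 f=8, (0,5) g=2 f=8, (1,6) g=2 f=8, (2,1) g=4 f=6, (3,2) g=4 f=8, (3,3) g=3 f=8, (3,4) g=2 f=8, (3,5) g=1 f=8]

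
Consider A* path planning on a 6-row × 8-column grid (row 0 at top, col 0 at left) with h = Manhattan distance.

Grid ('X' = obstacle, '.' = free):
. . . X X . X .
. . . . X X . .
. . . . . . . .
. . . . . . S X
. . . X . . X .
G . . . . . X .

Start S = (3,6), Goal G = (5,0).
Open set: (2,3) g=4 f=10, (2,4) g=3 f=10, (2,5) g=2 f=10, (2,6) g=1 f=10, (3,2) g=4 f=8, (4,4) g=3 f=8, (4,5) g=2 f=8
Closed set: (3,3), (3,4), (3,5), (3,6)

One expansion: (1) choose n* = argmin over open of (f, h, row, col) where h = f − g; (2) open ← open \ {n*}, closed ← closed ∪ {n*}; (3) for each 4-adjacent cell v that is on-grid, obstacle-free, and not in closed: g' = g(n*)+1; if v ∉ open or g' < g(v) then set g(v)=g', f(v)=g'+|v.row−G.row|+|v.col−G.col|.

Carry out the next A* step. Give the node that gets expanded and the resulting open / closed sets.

expanded=(3,2); open=[(2,2) g=5 f=10, (2,3) g=4 f=10, (2,4) g=3 f=10, (2,5) g=2 f=10, (2,6) g=1 f=10, (3,1) g=5 f=8, (4,2) g=5 f=8, (4,4) g=3 f=8, (4,5) g=2 f=8]; closed=[(3,2), (3,3), (3,4), (3,5), (3,6)]

step 1: expand (3,2) (f=8, h=4) → closed; open now [(2,2) g=5 f=10, (2,3) g=4 f=10, (2,4) g=3 f=10, (2,5) g=2 f=10, (2,6) g=1 f=10, (3,1) g=5 f=8, (4,2) g=5 f=8, (4,4) g=3 f=8, (4,5) g=2 f=8]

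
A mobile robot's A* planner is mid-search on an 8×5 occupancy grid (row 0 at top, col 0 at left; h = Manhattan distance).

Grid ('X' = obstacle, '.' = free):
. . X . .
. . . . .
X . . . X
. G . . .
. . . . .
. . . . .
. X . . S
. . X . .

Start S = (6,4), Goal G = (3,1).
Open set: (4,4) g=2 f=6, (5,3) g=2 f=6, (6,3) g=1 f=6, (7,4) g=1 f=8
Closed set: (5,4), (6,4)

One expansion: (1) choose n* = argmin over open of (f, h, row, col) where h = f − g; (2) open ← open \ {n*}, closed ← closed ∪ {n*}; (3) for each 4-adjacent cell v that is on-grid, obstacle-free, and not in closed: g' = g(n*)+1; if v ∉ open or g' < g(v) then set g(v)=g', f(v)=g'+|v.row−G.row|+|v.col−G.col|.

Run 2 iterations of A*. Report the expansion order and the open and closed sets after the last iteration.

order=[(4,4) → (3,4)]; open=[(3,3) g=4 f=6, (4,3) g=3 f=6, (5,3) g=2 f=6, (6,3) g=1 f=6, (7,4) g=1 f=8]; closed=[(3,4), (4,4), (5,4), (6,4)]

step 1: expand (4,4) (f=6, h=4) → closed; open now [(3,4) g=3 f=6, (4,3) g=3 f=6, (5,3) g=2 f=6, (6,3) g=1 f=6, (7,4) g=1 f=8]
step 2: expand (3,4) (f=6, h=3) → closed; open now [(3,3) g=4 f=6, (4,3) g=3 f=6, (5,3) g=2 f=6, (6,3) g=1 f=6, (7,4) g=1 f=8]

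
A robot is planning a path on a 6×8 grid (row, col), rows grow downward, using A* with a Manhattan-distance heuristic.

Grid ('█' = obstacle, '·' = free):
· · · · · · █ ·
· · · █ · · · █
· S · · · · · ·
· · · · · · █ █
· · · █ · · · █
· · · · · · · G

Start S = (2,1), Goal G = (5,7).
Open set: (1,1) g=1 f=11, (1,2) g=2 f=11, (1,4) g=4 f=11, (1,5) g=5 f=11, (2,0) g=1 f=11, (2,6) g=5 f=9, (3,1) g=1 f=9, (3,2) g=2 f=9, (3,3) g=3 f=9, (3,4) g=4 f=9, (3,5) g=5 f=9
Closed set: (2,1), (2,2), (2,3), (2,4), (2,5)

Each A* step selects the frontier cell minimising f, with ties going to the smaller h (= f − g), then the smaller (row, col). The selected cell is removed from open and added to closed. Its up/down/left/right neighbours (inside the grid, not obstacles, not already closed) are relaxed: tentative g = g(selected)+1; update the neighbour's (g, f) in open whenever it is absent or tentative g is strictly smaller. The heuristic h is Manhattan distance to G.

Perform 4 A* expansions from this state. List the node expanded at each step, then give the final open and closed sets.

step 1: expand (2,6) (f=9, h=4) → closed; open now [(1,1) g=1 f=11, (1,2) g=2 f=11, (1,4) g=4 f=11, (1,5) g=5 f=11, (1,6) g=6 f=11, (2,0) g=1 f=11, (2,7) g=6 f=9, (3,1) g=1 f=9, (3,2) g=2 f=9, (3,3) g=3 f=9, (3,4) g=4 f=9, (3,5) g=5 f=9]
step 2: expand (2,7) (f=9, h=3) → closed; open now [(1,1) g=1 f=11, (1,2) g=2 f=11, (1,4) g=4 f=11, (1,5) g=5 f=11, (1,6) g=6 f=11, (2,0) g=1 f=11, (3,1) g=1 f=9, (3,2) g=2 f=9, (3,3) g=3 f=9, (3,4) g=4 f=9, (3,5) g=5 f=9]
step 3: expand (3,5) (f=9, h=4) → closed; open now [(1,1) g=1 f=11, (1,2) g=2 f=11, (1,4) g=4 f=11, (1,5) g=5 f=11, (1,6) g=6 f=11, (2,0) g=1 f=11, (3,1) g=1 f=9, (3,2) g=2 f=9, (3,3) g=3 f=9, (3,4) g=4 f=9, (4,5) g=6 f=9]
step 4: expand (4,5) (f=9, h=3) → closed; open now [(1,1) g=1 f=11, (1,2) g=2 f=11, (1,4) g=4 f=11, (1,5) g=5 f=11, (1,6) g=6 f=11, (2,0) g=1 f=11, (3,1) g=1 f=9, (3,2) g=2 f=9, (3,3) g=3 f=9, (3,4) g=4 f=9, (4,4) g=7 f=11, (4,6) g=7 f=9, (5,5) g=7 f=9]

order=[(2,6) → (2,7) → (3,5) → (4,5)]; open=[(1,1) g=1 f=11, (1,2) g=2 f=11, (1,4) g=4 f=11, (1,5) g=5 f=11, (1,6) g=6 f=11, (2,0) g=1 f=11, (3,1) g=1 f=9, (3,2) g=2 f=9, (3,3) g=3 f=9, (3,4) g=4 f=9, (4,4) g=7 f=11, (4,6) g=7 f=9, (5,5) g=7 f=9]; closed=[(2,1), (2,2), (2,3), (2,4), (2,5), (2,6), (2,7), (3,5), (4,5)]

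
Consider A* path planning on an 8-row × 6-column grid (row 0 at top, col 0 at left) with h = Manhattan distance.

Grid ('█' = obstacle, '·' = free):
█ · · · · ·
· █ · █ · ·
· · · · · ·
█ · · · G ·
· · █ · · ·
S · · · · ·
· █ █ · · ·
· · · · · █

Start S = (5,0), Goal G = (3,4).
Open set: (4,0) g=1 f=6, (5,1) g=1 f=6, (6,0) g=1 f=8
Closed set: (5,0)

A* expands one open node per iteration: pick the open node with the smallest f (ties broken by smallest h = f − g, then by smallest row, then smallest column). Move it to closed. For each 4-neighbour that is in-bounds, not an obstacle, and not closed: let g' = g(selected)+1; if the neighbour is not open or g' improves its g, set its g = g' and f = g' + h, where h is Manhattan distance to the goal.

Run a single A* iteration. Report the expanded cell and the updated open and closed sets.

expanded=(4,0); open=[(4,1) g=2 f=6, (5,1) g=1 f=6, (6,0) g=1 f=8]; closed=[(4,0), (5,0)]

step 1: expand (4,0) (f=6, h=5) → closed; open now [(4,1) g=2 f=6, (5,1) g=1 f=6, (6,0) g=1 f=8]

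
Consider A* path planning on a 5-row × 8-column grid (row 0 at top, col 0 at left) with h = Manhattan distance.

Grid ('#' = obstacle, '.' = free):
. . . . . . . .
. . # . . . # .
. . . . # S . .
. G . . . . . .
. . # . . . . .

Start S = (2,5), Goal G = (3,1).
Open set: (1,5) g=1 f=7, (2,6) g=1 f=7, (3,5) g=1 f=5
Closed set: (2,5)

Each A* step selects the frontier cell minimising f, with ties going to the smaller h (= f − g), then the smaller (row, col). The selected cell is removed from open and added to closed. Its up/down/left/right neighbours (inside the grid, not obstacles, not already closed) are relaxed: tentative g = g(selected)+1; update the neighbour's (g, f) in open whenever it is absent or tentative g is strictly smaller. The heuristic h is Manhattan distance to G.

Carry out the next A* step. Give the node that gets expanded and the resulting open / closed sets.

step 1: expand (3,5) (f=5, h=4) → closed; open now [(1,5) g=1 f=7, (2,6) g=1 f=7, (3,4) g=2 f=5, (3,6) g=2 f=7, (4,5) g=2 f=7]

expanded=(3,5); open=[(1,5) g=1 f=7, (2,6) g=1 f=7, (3,4) g=2 f=5, (3,6) g=2 f=7, (4,5) g=2 f=7]; closed=[(2,5), (3,5)]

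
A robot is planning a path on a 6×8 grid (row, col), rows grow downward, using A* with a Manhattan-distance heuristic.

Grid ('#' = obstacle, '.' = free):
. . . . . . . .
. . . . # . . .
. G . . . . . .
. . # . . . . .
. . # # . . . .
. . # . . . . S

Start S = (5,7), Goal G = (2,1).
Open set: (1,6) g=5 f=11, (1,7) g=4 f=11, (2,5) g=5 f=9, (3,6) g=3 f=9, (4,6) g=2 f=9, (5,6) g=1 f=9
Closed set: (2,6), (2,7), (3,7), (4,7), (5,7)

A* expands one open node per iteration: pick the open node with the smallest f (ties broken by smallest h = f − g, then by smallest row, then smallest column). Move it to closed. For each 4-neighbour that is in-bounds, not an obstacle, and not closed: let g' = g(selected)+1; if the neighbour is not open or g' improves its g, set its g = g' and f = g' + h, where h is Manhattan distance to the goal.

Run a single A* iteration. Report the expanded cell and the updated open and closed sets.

step 1: expand (2,5) (f=9, h=4) → closed; open now [(1,5) g=6 f=11, (1,6) g=5 f=11, (1,7) g=4 f=11, (2,4) g=6 f=9, (3,5) g=6 f=11, (3,6) g=3 f=9, (4,6) g=2 f=9, (5,6) g=1 f=9]

expanded=(2,5); open=[(1,5) g=6 f=11, (1,6) g=5 f=11, (1,7) g=4 f=11, (2,4) g=6 f=9, (3,5) g=6 f=11, (3,6) g=3 f=9, (4,6) g=2 f=9, (5,6) g=1 f=9]; closed=[(2,5), (2,6), (2,7), (3,7), (4,7), (5,7)]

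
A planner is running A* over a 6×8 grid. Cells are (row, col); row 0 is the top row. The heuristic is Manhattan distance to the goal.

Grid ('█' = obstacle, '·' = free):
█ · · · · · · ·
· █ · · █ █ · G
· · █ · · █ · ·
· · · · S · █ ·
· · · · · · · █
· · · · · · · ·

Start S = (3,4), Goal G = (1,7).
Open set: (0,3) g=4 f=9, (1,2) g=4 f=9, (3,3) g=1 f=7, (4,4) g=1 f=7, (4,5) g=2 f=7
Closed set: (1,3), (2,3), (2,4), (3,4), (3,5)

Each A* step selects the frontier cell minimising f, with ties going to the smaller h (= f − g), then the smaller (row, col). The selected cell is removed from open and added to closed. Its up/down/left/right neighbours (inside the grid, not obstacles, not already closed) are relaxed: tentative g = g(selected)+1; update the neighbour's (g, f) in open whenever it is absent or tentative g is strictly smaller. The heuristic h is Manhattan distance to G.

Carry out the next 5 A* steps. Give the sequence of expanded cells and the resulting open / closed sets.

order=[(4,5) → (4,6) → (3,3) → (4,4) → (0,3)]; open=[(0,2) g=5 f=11, (0,4) g=5 f=9, (1,2) g=4 f=9, (3,2) g=2 f=9, (4,3) g=2 f=9, (5,4) g=2 f=9, (5,5) g=3 f=9, (5,6) g=4 f=9]; closed=[(0,3), (1,3), (2,3), (2,4), (3,3), (3,4), (3,5), (4,4), (4,5), (4,6)]

step 1: expand (4,5) (f=7, h=5) → closed; open now [(0,3) g=4 f=9, (1,2) g=4 f=9, (3,3) g=1 f=7, (4,4) g=1 f=7, (4,6) g=3 f=7, (5,5) g=3 f=9]
step 2: expand (4,6) (f=7, h=4) → closed; open now [(0,3) g=4 f=9, (1,2) g=4 f=9, (3,3) g=1 f=7, (4,4) g=1 f=7, (5,5) g=3 f=9, (5,6) g=4 f=9]
step 3: expand (3,3) (f=7, h=6) → closed; open now [(0,3) g=4 f=9, (1,2) g=4 f=9, (3,2) g=2 f=9, (4,3) g=2 f=9, (4,4) g=1 f=7, (5,5) g=3 f=9, (5,6) g=4 f=9]
step 4: expand (4,4) (f=7, h=6) → closed; open now [(0,3) g=4 f=9, (1,2) g=4 f=9, (3,2) g=2 f=9, (4,3) g=2 f=9, (5,4) g=2 f=9, (5,5) g=3 f=9, (5,6) g=4 f=9]
step 5: expand (0,3) (f=9, h=5) → closed; open now [(0,2) g=5 f=11, (0,4) g=5 f=9, (1,2) g=4 f=9, (3,2) g=2 f=9, (4,3) g=2 f=9, (5,4) g=2 f=9, (5,5) g=3 f=9, (5,6) g=4 f=9]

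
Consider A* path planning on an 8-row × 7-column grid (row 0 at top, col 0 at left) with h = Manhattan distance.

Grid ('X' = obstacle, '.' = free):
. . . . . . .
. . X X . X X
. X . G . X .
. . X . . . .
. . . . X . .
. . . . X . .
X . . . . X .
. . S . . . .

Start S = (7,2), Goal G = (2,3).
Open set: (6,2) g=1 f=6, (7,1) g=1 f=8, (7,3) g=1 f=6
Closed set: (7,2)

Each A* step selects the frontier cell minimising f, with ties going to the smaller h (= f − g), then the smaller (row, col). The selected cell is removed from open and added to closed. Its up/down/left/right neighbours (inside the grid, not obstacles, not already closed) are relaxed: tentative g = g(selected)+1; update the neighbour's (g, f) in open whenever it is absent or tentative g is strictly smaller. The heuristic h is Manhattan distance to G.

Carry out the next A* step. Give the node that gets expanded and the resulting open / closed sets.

step 1: expand (6,2) (f=6, h=5) → closed; open now [(5,2) g=2 f=6, (6,1) g=2 f=8, (6,3) g=2 f=6, (7,1) g=1 f=8, (7,3) g=1 f=6]

expanded=(6,2); open=[(5,2) g=2 f=6, (6,1) g=2 f=8, (6,3) g=2 f=6, (7,1) g=1 f=8, (7,3) g=1 f=6]; closed=[(6,2), (7,2)]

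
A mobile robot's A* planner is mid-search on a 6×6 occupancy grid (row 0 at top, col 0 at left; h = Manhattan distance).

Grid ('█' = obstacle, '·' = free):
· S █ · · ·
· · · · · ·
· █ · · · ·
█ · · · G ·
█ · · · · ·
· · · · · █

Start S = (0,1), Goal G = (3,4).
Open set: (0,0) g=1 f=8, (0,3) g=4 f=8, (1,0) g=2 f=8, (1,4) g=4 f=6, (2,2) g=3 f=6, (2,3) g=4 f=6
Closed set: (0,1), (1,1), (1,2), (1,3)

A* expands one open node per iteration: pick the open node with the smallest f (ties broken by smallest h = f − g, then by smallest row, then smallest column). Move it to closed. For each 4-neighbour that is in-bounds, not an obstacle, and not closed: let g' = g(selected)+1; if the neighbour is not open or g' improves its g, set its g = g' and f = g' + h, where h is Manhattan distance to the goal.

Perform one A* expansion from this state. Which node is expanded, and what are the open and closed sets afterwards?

step 1: expand (1,4) (f=6, h=2) → closed; open now [(0,0) g=1 f=8, (0,3) g=4 f=8, (0,4) g=5 f=8, (1,0) g=2 f=8, (1,5) g=5 f=8, (2,2) g=3 f=6, (2,3) g=4 f=6, (2,4) g=5 f=6]

expanded=(1,4); open=[(0,0) g=1 f=8, (0,3) g=4 f=8, (0,4) g=5 f=8, (1,0) g=2 f=8, (1,5) g=5 f=8, (2,2) g=3 f=6, (2,3) g=4 f=6, (2,4) g=5 f=6]; closed=[(0,1), (1,1), (1,2), (1,3), (1,4)]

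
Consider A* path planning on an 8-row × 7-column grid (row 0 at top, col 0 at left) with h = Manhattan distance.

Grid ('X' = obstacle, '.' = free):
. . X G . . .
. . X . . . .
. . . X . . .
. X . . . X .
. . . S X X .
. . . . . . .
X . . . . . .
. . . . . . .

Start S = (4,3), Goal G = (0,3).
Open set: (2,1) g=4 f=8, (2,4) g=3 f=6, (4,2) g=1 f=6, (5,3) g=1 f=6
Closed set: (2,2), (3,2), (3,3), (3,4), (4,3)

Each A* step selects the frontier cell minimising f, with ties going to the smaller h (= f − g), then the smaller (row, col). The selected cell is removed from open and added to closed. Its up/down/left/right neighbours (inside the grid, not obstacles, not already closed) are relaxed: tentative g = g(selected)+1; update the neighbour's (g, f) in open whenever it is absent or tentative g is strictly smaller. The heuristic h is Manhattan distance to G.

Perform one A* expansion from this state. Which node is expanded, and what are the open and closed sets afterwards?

step 1: expand (2,4) (f=6, h=3) → closed; open now [(1,4) g=4 f=6, (2,1) g=4 f=8, (2,5) g=4 f=8, (4,2) g=1 f=6, (5,3) g=1 f=6]

expanded=(2,4); open=[(1,4) g=4 f=6, (2,1) g=4 f=8, (2,5) g=4 f=8, (4,2) g=1 f=6, (5,3) g=1 f=6]; closed=[(2,2), (2,4), (3,2), (3,3), (3,4), (4,3)]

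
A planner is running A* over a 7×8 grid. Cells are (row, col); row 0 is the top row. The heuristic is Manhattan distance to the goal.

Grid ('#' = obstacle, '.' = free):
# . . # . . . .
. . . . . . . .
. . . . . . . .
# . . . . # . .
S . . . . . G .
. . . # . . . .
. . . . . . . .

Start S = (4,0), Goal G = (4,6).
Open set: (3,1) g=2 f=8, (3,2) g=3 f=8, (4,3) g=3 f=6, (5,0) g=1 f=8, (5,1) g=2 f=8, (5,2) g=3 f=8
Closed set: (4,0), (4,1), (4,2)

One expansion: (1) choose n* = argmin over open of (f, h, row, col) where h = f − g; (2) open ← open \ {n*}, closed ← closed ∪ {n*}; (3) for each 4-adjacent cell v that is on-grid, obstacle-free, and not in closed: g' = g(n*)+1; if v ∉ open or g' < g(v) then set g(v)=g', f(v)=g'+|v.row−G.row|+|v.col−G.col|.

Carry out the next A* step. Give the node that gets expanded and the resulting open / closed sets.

step 1: expand (4,3) (f=6, h=3) → closed; open now [(3,1) g=2 f=8, (3,2) g=3 f=8, (3,3) g=4 f=8, (4,4) g=4 f=6, (5,0) g=1 f=8, (5,1) g=2 f=8, (5,2) g=3 f=8]

expanded=(4,3); open=[(3,1) g=2 f=8, (3,2) g=3 f=8, (3,3) g=4 f=8, (4,4) g=4 f=6, (5,0) g=1 f=8, (5,1) g=2 f=8, (5,2) g=3 f=8]; closed=[(4,0), (4,1), (4,2), (4,3)]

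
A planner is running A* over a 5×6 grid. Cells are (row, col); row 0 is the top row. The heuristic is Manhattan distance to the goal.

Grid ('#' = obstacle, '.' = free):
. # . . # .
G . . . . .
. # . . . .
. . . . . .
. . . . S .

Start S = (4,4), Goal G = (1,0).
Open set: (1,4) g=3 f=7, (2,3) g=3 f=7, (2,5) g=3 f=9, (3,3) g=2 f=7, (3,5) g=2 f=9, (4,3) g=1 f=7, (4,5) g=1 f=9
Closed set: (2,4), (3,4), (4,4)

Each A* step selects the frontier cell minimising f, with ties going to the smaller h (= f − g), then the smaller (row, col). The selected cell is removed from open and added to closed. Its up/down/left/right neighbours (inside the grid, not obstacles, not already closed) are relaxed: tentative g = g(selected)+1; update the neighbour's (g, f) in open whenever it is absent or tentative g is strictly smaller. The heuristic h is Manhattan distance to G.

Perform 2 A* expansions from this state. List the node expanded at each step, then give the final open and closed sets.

order=[(1,4) → (1,3)]; open=[(0,3) g=5 f=9, (1,2) g=5 f=7, (1,5) g=4 f=9, (2,3) g=3 f=7, (2,5) g=3 f=9, (3,3) g=2 f=7, (3,5) g=2 f=9, (4,3) g=1 f=7, (4,5) g=1 f=9]; closed=[(1,3), (1,4), (2,4), (3,4), (4,4)]

step 1: expand (1,4) (f=7, h=4) → closed; open now [(1,3) g=4 f=7, (1,5) g=4 f=9, (2,3) g=3 f=7, (2,5) g=3 f=9, (3,3) g=2 f=7, (3,5) g=2 f=9, (4,3) g=1 f=7, (4,5) g=1 f=9]
step 2: expand (1,3) (f=7, h=3) → closed; open now [(0,3) g=5 f=9, (1,2) g=5 f=7, (1,5) g=4 f=9, (2,3) g=3 f=7, (2,5) g=3 f=9, (3,3) g=2 f=7, (3,5) g=2 f=9, (4,3) g=1 f=7, (4,5) g=1 f=9]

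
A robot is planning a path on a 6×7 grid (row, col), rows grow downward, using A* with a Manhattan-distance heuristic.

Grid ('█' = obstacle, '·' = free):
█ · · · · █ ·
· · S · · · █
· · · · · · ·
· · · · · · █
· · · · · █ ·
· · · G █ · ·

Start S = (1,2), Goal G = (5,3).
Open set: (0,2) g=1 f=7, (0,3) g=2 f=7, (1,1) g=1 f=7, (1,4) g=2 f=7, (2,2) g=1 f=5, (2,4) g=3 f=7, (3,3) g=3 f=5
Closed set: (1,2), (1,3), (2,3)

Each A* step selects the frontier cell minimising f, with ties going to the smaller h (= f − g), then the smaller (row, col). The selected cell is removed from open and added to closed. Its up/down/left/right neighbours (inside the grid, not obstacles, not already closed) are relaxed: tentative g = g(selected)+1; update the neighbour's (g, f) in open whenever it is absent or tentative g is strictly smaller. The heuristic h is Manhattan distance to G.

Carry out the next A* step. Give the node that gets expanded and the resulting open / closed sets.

expanded=(3,3); open=[(0,2) g=1 f=7, (0,3) g=2 f=7, (1,1) g=1 f=7, (1,4) g=2 f=7, (2,2) g=1 f=5, (2,4) g=3 f=7, (3,2) g=4 f=7, (3,4) g=4 f=7, (4,3) g=4 f=5]; closed=[(1,2), (1,3), (2,3), (3,3)]

step 1: expand (3,3) (f=5, h=2) → closed; open now [(0,2) g=1 f=7, (0,3) g=2 f=7, (1,1) g=1 f=7, (1,4) g=2 f=7, (2,2) g=1 f=5, (2,4) g=3 f=7, (3,2) g=4 f=7, (3,4) g=4 f=7, (4,3) g=4 f=5]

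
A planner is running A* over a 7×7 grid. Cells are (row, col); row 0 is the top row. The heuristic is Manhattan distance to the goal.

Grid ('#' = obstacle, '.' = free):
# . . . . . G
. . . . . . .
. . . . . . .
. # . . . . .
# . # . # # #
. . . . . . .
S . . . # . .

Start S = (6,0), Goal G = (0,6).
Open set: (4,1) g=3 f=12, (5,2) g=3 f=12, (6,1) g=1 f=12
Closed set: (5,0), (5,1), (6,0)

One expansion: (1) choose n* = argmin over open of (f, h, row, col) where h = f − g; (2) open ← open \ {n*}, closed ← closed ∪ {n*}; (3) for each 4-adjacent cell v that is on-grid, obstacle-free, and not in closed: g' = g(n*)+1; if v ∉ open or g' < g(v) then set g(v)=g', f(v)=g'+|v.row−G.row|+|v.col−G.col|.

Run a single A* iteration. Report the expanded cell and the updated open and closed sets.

expanded=(4,1); open=[(5,2) g=3 f=12, (6,1) g=1 f=12]; closed=[(4,1), (5,0), (5,1), (6,0)]

step 1: expand (4,1) (f=12, h=9) → closed; open now [(5,2) g=3 f=12, (6,1) g=1 f=12]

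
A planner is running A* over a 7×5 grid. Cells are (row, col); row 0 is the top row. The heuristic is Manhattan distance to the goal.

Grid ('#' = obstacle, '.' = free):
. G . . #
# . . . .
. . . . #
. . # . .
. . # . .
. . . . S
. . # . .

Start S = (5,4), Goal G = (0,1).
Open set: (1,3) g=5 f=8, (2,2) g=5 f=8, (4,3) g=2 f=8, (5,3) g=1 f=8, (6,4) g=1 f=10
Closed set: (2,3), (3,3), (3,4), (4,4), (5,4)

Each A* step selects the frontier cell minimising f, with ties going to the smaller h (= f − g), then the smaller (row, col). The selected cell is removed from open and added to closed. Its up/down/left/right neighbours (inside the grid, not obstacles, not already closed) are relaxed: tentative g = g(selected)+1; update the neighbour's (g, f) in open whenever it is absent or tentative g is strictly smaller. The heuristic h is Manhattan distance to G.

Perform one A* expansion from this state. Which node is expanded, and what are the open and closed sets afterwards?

expanded=(1,3); open=[(0,3) g=6 f=8, (1,2) g=6 f=8, (1,4) g=6 f=10, (2,2) g=5 f=8, (4,3) g=2 f=8, (5,3) g=1 f=8, (6,4) g=1 f=10]; closed=[(1,3), (2,3), (3,3), (3,4), (4,4), (5,4)]

step 1: expand (1,3) (f=8, h=3) → closed; open now [(0,3) g=6 f=8, (1,2) g=6 f=8, (1,4) g=6 f=10, (2,2) g=5 f=8, (4,3) g=2 f=8, (5,3) g=1 f=8, (6,4) g=1 f=10]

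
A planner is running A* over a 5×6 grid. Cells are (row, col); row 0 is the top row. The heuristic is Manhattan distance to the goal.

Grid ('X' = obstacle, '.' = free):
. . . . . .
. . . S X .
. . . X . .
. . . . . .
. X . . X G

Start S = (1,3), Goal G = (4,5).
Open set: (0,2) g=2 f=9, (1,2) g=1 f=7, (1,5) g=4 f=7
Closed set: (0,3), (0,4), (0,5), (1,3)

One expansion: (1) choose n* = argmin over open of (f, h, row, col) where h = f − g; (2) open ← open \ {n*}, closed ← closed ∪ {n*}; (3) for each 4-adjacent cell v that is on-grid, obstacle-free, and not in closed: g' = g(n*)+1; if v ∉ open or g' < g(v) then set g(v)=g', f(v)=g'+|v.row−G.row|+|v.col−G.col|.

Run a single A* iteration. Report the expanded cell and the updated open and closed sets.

step 1: expand (1,5) (f=7, h=3) → closed; open now [(0,2) g=2 f=9, (1,2) g=1 f=7, (2,5) g=5 f=7]

expanded=(1,5); open=[(0,2) g=2 f=9, (1,2) g=1 f=7, (2,5) g=5 f=7]; closed=[(0,3), (0,4), (0,5), (1,3), (1,5)]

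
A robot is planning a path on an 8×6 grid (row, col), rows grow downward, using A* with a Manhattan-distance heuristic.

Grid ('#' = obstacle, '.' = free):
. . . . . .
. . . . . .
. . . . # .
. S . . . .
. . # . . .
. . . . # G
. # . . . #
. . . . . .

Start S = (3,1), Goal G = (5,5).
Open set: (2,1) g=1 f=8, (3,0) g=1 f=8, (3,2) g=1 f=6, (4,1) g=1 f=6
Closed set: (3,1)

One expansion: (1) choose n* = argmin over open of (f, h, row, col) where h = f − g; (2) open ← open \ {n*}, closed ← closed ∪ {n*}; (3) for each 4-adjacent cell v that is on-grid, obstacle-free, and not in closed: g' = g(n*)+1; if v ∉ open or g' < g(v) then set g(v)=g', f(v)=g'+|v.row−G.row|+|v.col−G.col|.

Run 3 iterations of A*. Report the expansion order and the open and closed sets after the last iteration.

step 1: expand (3,2) (f=6, h=5) → closed; open now [(2,1) g=1 f=8, (2,2) g=2 f=8, (3,0) g=1 f=8, (3,3) g=2 f=6, (4,1) g=1 f=6]
step 2: expand (3,3) (f=6, h=4) → closed; open now [(2,1) g=1 f=8, (2,2) g=2 f=8, (2,3) g=3 f=8, (3,0) g=1 f=8, (3,4) g=3 f=6, (4,1) g=1 f=6, (4,3) g=3 f=6]
step 3: expand (3,4) (f=6, h=3) → closed; open now [(2,1) g=1 f=8, (2,2) g=2 f=8, (2,3) g=3 f=8, (3,0) g=1 f=8, (3,5) g=4 f=6, (4,1) g=1 f=6, (4,3) g=3 f=6, (4,4) g=4 f=6]

order=[(3,2) → (3,3) → (3,4)]; open=[(2,1) g=1 f=8, (2,2) g=2 f=8, (2,3) g=3 f=8, (3,0) g=1 f=8, (3,5) g=4 f=6, (4,1) g=1 f=6, (4,3) g=3 f=6, (4,4) g=4 f=6]; closed=[(3,1), (3,2), (3,3), (3,4)]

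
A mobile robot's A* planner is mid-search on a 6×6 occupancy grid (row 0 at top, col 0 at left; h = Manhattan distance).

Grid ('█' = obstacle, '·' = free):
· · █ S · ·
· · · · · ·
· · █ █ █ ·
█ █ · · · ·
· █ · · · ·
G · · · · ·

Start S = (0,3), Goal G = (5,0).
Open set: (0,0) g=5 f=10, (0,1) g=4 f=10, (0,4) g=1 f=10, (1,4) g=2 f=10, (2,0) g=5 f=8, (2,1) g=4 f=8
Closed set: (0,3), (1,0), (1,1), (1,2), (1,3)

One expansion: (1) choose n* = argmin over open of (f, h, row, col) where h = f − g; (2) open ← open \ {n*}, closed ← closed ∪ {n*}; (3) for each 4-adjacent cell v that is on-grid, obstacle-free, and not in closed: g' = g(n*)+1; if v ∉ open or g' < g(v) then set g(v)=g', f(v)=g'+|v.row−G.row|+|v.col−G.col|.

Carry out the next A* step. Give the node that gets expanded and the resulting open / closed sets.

expanded=(2,0); open=[(0,0) g=5 f=10, (0,1) g=4 f=10, (0,4) g=1 f=10, (1,4) g=2 f=10, (2,1) g=4 f=8]; closed=[(0,3), (1,0), (1,1), (1,2), (1,3), (2,0)]

step 1: expand (2,0) (f=8, h=3) → closed; open now [(0,0) g=5 f=10, (0,1) g=4 f=10, (0,4) g=1 f=10, (1,4) g=2 f=10, (2,1) g=4 f=8]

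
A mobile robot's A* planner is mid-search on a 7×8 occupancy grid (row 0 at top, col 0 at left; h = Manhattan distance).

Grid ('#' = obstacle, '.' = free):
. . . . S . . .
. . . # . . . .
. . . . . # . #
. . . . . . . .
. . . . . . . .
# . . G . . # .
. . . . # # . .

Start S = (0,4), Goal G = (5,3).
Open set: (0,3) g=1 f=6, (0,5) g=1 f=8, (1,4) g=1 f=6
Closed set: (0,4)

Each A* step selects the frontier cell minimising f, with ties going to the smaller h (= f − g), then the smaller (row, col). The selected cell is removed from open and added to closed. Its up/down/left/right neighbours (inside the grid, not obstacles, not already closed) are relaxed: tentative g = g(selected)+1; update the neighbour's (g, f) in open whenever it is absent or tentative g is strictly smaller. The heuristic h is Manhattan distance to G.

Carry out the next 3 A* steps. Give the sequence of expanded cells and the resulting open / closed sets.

order=[(0,3) → (1,4) → (2,4)]; open=[(0,2) g=2 f=8, (0,5) g=1 f=8, (1,5) g=2 f=8, (2,3) g=3 f=6, (3,4) g=3 f=6]; closed=[(0,3), (0,4), (1,4), (2,4)]

step 1: expand (0,3) (f=6, h=5) → closed; open now [(0,2) g=2 f=8, (0,5) g=1 f=8, (1,4) g=1 f=6]
step 2: expand (1,4) (f=6, h=5) → closed; open now [(0,2) g=2 f=8, (0,5) g=1 f=8, (1,5) g=2 f=8, (2,4) g=2 f=6]
step 3: expand (2,4) (f=6, h=4) → closed; open now [(0,2) g=2 f=8, (0,5) g=1 f=8, (1,5) g=2 f=8, (2,3) g=3 f=6, (3,4) g=3 f=6]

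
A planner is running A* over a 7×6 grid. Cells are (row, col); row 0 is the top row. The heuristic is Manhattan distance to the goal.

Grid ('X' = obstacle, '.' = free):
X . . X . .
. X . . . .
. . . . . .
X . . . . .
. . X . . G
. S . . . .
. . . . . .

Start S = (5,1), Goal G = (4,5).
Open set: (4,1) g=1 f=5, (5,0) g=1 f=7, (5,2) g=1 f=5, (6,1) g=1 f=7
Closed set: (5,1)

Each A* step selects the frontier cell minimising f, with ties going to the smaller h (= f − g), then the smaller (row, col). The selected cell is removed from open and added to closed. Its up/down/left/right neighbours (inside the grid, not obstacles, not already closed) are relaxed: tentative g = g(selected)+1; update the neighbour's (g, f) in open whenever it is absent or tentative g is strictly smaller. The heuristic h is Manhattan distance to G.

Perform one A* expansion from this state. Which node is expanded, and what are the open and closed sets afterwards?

expanded=(4,1); open=[(3,1) g=2 f=7, (4,0) g=2 f=7, (5,0) g=1 f=7, (5,2) g=1 f=5, (6,1) g=1 f=7]; closed=[(4,1), (5,1)]

step 1: expand (4,1) (f=5, h=4) → closed; open now [(3,1) g=2 f=7, (4,0) g=2 f=7, (5,0) g=1 f=7, (5,2) g=1 f=5, (6,1) g=1 f=7]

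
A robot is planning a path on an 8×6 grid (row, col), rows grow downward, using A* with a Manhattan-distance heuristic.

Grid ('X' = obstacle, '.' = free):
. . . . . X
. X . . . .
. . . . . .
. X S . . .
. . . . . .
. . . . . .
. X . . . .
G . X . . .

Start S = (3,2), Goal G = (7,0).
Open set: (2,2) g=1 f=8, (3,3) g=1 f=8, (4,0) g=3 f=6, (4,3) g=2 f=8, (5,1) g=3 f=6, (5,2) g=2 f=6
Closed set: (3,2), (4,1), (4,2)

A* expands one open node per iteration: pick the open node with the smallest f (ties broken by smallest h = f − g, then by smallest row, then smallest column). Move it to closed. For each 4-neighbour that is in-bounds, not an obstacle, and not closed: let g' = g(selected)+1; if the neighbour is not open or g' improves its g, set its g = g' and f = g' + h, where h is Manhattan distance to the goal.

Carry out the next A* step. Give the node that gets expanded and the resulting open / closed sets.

step 1: expand (4,0) (f=6, h=3) → closed; open now [(2,2) g=1 f=8, (3,0) g=4 f=8, (3,3) g=1 f=8, (4,3) g=2 f=8, (5,0) g=4 f=6, (5,1) g=3 f=6, (5,2) g=2 f=6]

expanded=(4,0); open=[(2,2) g=1 f=8, (3,0) g=4 f=8, (3,3) g=1 f=8, (4,3) g=2 f=8, (5,0) g=4 f=6, (5,1) g=3 f=6, (5,2) g=2 f=6]; closed=[(3,2), (4,0), (4,1), (4,2)]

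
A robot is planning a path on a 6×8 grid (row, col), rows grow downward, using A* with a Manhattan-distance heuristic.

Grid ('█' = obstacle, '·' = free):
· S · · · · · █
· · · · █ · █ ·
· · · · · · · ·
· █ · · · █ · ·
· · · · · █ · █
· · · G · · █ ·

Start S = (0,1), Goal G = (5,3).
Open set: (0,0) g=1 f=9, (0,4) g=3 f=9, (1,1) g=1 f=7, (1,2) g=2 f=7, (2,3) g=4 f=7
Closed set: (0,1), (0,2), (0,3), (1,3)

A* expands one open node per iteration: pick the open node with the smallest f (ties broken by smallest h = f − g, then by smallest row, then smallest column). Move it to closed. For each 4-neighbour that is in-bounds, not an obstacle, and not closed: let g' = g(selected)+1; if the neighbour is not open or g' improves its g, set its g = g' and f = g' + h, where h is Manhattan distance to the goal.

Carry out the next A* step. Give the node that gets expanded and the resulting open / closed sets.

step 1: expand (2,3) (f=7, h=3) → closed; open now [(0,0) g=1 f=9, (0,4) g=3 f=9, (1,1) g=1 f=7, (1,2) g=2 f=7, (2,2) g=5 f=9, (2,4) g=5 f=9, (3,3) g=5 f=7]

expanded=(2,3); open=[(0,0) g=1 f=9, (0,4) g=3 f=9, (1,1) g=1 f=7, (1,2) g=2 f=7, (2,2) g=5 f=9, (2,4) g=5 f=9, (3,3) g=5 f=7]; closed=[(0,1), (0,2), (0,3), (1,3), (2,3)]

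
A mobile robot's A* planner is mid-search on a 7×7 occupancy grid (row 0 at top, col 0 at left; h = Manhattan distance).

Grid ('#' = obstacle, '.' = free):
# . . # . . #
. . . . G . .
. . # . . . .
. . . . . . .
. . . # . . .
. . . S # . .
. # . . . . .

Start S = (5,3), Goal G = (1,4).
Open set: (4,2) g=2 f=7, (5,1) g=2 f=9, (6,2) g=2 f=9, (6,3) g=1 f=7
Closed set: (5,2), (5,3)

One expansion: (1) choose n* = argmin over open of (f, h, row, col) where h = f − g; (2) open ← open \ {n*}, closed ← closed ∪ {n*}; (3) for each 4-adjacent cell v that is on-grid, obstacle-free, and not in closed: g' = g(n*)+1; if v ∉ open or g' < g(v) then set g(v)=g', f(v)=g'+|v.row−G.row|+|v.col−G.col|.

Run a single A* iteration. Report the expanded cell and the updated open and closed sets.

step 1: expand (4,2) (f=7, h=5) → closed; open now [(3,2) g=3 f=7, (4,1) g=3 f=9, (5,1) g=2 f=9, (6,2) g=2 f=9, (6,3) g=1 f=7]

expanded=(4,2); open=[(3,2) g=3 f=7, (4,1) g=3 f=9, (5,1) g=2 f=9, (6,2) g=2 f=9, (6,3) g=1 f=7]; closed=[(4,2), (5,2), (5,3)]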